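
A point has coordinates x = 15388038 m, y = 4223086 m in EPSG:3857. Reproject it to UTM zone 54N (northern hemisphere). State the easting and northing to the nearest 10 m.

E 248830 m, N 3924750 m

Web Mercator inverse (R = 6378137 m) → φ = 35.43450106°, λ = 138.23309728°.
UTM 54N forward: E = 248825.209 m, N = 3924747.125 m.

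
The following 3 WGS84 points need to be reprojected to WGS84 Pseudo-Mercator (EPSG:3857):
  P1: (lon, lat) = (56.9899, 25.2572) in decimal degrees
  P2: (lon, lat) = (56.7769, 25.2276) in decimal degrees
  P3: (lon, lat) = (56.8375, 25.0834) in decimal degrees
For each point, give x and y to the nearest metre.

Web Mercator: x = R·λ, y = R·ln tan(π/4+φ/2), R = 6378137 m.
P1 (25.2572°, 56.9899°) → (6344086.648, 2907369.066) m.
P2 (25.2276°, 56.7769°) → (6320375.597, 2903726.153) m.
P3 (25.0834°, 56.8375°) → (6327121.558, 2885991.917) m.

P1: x 6344087 m, y 2907369 m; P2: x 6320376 m, y 2903726 m; P3: x 6327122 m, y 2885992 m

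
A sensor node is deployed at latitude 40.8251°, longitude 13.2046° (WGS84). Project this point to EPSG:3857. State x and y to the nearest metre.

Web Mercator is spherical with R = a = 6378137 m.
x = R·λ = 6378137 × 0.230463746 = 1469929.348 m.
y = R·ln tan(π/4 + φ/2) = 6378137 × 0.781823608 = 4986578.081 m.

x 1469929 m, y 4986578 m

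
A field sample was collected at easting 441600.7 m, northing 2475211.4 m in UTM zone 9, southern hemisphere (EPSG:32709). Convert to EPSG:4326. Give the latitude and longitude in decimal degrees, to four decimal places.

Zone 9S: λ₀ = -129°, k₀ = 0.9996, false easting 500000 m, false northing 10000000 m.
Meridian distance M = (N − FN)/k₀ = -7527799.7 m.
Inverse transverse Mercator on WGS84 gives φ = -67.83199970°, λ = -130.38699923°.

lat -67.8320°, lon -130.3870°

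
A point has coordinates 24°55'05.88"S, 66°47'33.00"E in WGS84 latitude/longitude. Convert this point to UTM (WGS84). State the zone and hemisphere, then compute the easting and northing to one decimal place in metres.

Zone 42S: E 277058.9 m, N 7242288.6 m

Longitude 66.7925° lies in the 6° band [66°, 72°), giving zone 42; latitude is south of the equator, so 42S.
Zone 42 central meridian λ₀ = 6×42 − 183 = 69°; Δλ = -2.2075°.
Transverse Mercator on WGS84 with k₀ = 0.9996 gives E = 277058.916 m, N = 7242288.639 m.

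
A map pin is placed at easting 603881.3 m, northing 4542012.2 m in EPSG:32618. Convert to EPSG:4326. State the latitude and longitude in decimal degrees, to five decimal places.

lat 41.02270°, lon -73.76440°

Zone 18N: λ₀ = -75°, k₀ = 0.9996, false easting 500000 m.
Meridian distance M = (N − FN)/k₀ = 4543829.7 m.
Inverse transverse Mercator on WGS84 gives φ = 41.02269964°, λ = -73.76440028°.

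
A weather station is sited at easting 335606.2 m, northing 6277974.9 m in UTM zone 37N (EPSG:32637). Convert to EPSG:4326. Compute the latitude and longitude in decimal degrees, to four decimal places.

Zone 37N: λ₀ = 39°, k₀ = 0.9996, false easting 500000 m.
Meridian distance M = (N − FN)/k₀ = 6280487.1 m.
Inverse transverse Mercator on WGS84 gives φ = 56.61710029°, λ = 36.32089990°.

lat 56.6171°, lon 36.3209°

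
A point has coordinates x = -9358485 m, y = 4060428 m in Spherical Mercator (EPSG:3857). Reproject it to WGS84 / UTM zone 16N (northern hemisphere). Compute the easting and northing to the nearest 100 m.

Web Mercator inverse (R = 6378137 m) → φ = 34.23520347°, λ = -84.06870112°.
UTM 16N forward: E = 769994.294 m, N = 3792122.972 m.

E 770000 m, N 3792100 m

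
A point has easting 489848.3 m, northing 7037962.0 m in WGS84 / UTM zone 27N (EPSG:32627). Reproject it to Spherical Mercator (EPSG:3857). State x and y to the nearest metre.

Unproject from UTM 27N (λ₀ = -21°) → φ = 63.46990009°, λ = -21.20369968°.
Web Mercator (R = 6378137 m): x = -2360385.052 m, y = 9216410.148 m.

x -2360385 m, y 9216410 m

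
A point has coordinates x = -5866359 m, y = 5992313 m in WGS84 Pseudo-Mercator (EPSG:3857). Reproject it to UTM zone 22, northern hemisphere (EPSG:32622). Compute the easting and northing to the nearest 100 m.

Web Mercator inverse (R = 6378137 m) → φ = 47.30690226°, λ = -52.69839952°.
UTM 22N forward: E = 371620.920 m, N = 5240668.674 m.

E 371600 m, N 5240700 m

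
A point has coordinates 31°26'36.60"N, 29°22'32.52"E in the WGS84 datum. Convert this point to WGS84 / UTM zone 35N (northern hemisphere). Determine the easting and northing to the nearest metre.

E 725772 m, N 3481197 m

Zone 35 central meridian λ₀ = 6×35 − 183 = 27°; Δλ = +2.3757°.
Transverse Mercator on WGS84 with k₀ = 0.9996 gives E = 725772.000 m, N = 3481197.148 m.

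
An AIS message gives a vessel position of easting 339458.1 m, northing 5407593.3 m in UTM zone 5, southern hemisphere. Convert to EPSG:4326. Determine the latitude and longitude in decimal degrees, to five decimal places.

lat -41.46720°, lon -154.92250°

Zone 5S: λ₀ = -153°, k₀ = 0.9996, false easting 500000 m, false northing 10000000 m.
Meridian distance M = (N − FN)/k₀ = -4594244.4 m.
Inverse transverse Mercator on WGS84 gives φ = -41.46719988°, λ = -154.92250028°.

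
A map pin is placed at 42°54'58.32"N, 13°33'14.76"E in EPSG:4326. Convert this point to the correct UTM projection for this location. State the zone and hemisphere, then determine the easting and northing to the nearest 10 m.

Zone 33N: E 381990 m, N 4752520 m

Longitude 13.5541° lies in the 6° band [12°, 18°), giving zone 33; latitude is north of the equator, so 33N.
Zone 33 central meridian λ₀ = 6×33 − 183 = 15°; Δλ = -1.4459°.
Transverse Mercator on WGS84 with k₀ = 0.9996 gives E = 381986.108 m, N = 4752523.087 m.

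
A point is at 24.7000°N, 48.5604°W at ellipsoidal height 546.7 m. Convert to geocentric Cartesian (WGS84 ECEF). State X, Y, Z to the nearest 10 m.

X 3837610 m, Y -4346850 m, Z 2649150 m

WGS84: a = 6378137 m, e² = 0.006694380; N(φ) = a/√(1−e²sin²φ) = 6381868.053 m.
X = (N+h)·cosφ·cosλ = 3837606.220 m; Y = (N+h)·cosφ·sinλ = -4346849.707 m; Z = (N(1−e²)+h)·sinφ = 2649148.588 m.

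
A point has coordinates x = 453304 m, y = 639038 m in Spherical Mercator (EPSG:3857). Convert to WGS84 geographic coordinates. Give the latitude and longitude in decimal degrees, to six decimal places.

lat 5.730996°, lon 4.072099°

R = 6378137 m. λ = x/R = 4.07209912°.
φ = 2·arctan(exp(y/R)) − 90° = 2·arctan(1.10538) − 90° = 5.73099567°.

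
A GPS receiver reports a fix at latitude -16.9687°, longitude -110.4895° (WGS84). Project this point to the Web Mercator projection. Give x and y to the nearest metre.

Web Mercator is spherical with R = a = 6378137 m.
x = R·λ = 6378137 × -1.928405564 = -12299634.878 m.
y = R·ln tan(π/4 + φ/2) = 6378137 × -0.300586494 = -1917181.841 m.

x -12299635 m, y -1917182 m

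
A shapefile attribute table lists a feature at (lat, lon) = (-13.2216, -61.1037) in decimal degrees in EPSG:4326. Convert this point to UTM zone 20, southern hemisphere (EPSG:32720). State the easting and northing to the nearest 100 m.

Zone 20 central meridian λ₀ = 6×20 − 183 = -63°; Δλ = +1.8963°.
Transverse Mercator on WGS84 with k₀ = 0.9996 gives E = 705487.195 m, N = 8537580.201 m.

E 705500 m, N 8537600 m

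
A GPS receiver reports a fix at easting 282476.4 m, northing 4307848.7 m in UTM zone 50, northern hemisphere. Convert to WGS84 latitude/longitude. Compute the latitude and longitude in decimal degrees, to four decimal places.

Zone 50N: λ₀ = 117°, k₀ = 0.9996, false easting 500000 m.
Meridian distance M = (N − FN)/k₀ = 4309572.5 m.
Inverse transverse Mercator on WGS84 gives φ = 38.89259981°, λ = 114.49189972°.

lat 38.8926°, lon 114.4919°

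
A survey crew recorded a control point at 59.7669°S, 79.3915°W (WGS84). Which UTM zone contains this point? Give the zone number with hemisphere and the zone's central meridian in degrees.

Zone 17S, central meridian -81°

UTM zone = ⌊(λ + 180)/6⌋ + 1; -79.3915° ∈ [-84°, -78°) → zone 17.
Hemisphere: S (φ < 0).
Central meridian λ₀ = 6×17 − 183 = -81°.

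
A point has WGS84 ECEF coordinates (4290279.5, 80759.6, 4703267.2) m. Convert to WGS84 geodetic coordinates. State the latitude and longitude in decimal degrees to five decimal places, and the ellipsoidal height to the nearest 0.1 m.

lat 47.81570°, lon 1.07840°, h 171.6 m

λ = atan2(Y, X) = 1.07840010°; p = √(X²+Y²) = 4291039.5 m.
Bowring's method on WGS84 (a = 6378137 m, b = 6356752.314 m) gives φ = 47.81570010°, h = 171.644 m.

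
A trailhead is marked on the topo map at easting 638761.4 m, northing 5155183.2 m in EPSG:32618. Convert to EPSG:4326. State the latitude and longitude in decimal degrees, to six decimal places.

lat 46.535900°, lon -73.190400°

Zone 18N: λ₀ = -75°, k₀ = 0.9996, false easting 500000 m.
Meridian distance M = (N − FN)/k₀ = 5157246.1 m.
Inverse transverse Mercator on WGS84 gives φ = 46.53590031°, λ = -73.19040003°.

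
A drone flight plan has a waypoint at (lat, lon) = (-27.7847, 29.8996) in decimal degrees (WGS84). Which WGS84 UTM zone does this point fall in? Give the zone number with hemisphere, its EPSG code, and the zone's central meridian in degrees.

Zone 35S (EPSG:32735), central meridian 27°

UTM zone = ⌊(λ + 180)/6⌋ + 1; 29.8996° ∈ [24°, 30°) → zone 35.
Hemisphere: S (φ < 0).
Central meridian λ₀ = 6×35 − 183 = 27°.
EPSG code: 32735.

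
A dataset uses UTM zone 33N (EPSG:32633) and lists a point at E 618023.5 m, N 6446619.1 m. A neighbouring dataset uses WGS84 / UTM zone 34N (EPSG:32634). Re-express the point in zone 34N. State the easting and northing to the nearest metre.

E 264899 m, N 6451831 m

UTM 33N → geographic: φ = 58.14510016°, λ = 17.00499981°.
UTM 34N (λ₀ = 21°) forward: E = 264899.125 m, N = 6451831.042 m.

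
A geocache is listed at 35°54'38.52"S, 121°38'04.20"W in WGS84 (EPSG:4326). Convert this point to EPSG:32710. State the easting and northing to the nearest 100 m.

Zone 10 central meridian λ₀ = 6×10 − 183 = -123°; Δλ = +1.3655°.
Transverse Mercator on WGS84 with k₀ = 0.9996 gives E = 623211.539 m, N = 6025094.909 m.

E 623200 m, N 6025100 m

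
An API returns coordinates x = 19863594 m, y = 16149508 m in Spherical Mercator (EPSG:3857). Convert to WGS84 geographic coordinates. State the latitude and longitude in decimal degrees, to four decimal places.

R = 6378137 m. λ = x/R = 178.43770088°.
φ = 2·arctan(exp(y/R)) − 90° = 2·arctan(12.57877) − 90° = 80.90919935°.

lat 80.9092°, lon 178.4377°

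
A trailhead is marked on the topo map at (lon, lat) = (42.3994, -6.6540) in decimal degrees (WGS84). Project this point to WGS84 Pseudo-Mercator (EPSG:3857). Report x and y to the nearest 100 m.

x 4719900 m, y -742400 m

Web Mercator is spherical with R = a = 6378137 m.
x = R·λ = 6378137 × 0.740009131 = 4719879.618 m.
y = R·ln tan(π/4 + φ/2) = 6378137 × -0.116396145 = -742390.562 m.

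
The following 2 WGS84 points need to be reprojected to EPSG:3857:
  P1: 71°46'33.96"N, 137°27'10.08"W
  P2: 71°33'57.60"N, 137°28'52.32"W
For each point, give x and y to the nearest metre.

Web Mercator: x = R·λ, y = R·ln tan(π/4+φ/2), R = 6378137 m.
P1 (71.7761°, -137.4528°) → (-15301175.704, 11673008.426) m.
P2 (71.5660°, -137.4812°) → (-15304337.178, 11598634.660) m.

P1: x -15301176 m, y 11673008 m; P2: x -15304337 m, y 11598635 m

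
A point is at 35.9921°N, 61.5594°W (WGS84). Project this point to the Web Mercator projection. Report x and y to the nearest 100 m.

x -6852800 m, y 4299500 m

Web Mercator is spherical with R = a = 6378137 m.
x = R·λ = 6378137 × -1.074414216 = -6852761.062 m.
y = R·ln tan(π/4 + φ/2) = 6378137 × 0.674105056 = 4299534.399 m.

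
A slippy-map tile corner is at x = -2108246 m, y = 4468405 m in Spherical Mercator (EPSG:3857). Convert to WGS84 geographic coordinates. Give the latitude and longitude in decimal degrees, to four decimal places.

R = 6378137 m. λ = x/R = -18.93869604°.
φ = 2·arctan(exp(y/R)) − 90° = 2·arctan(2.01492) − 90° = 37.20990240°.

lat 37.2099°, lon -18.9387°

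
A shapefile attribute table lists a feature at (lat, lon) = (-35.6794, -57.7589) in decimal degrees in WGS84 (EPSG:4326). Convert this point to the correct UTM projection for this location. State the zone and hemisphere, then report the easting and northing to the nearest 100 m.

Zone 21S: E 431300 m, N 6051300 m

Longitude -57.7589° lies in the 6° band [-60°, -54°), giving zone 21; latitude is south of the equator, so 21S.
Zone 21 central meridian λ₀ = 6×21 − 183 = -57°; Δλ = -0.7589°.
Transverse Mercator on WGS84 with k₀ = 0.9996 gives E = 431325.732 m, N = 6051344.548 m.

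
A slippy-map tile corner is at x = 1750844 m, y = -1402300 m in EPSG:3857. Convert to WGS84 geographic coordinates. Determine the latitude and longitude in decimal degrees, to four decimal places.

lat -12.4968°, lon 15.7281°

R = 6378137 m. λ = x/R = 15.72809925°.
φ = 2·arctan(exp(y/R)) − 90° = 2·arctan(0.80263) − 90° = -12.49679719°.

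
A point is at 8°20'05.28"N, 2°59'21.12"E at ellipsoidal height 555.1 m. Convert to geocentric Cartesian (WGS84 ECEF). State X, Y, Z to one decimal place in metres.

WGS84: a = 6378137 m, e² = 0.006694380; N(φ) = a/√(1−e²sin²φ) = 6378585.642 m.
X = (N+h)·cosφ·cosλ = 6303175.901 m; Y = (N+h)·cosφ·sinλ = 329144.079 m; Z = (N(1−e²)+h)·sinφ = 918512.528 m.

X 6303175.9 m, Y 329144.1 m, Z 918512.5 m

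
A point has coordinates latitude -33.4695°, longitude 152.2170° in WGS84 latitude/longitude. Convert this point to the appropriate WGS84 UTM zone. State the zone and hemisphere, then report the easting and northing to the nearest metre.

Zone 56S: E 427244 m, N 6296388 m

Longitude 152.2170° lies in the 6° band [150°, 156°), giving zone 56; latitude is south of the equator, so 56S.
Zone 56 central meridian λ₀ = 6×56 − 183 = 153°; Δλ = -0.7830°.
Transverse Mercator on WGS84 with k₀ = 0.9996 gives E = 427244.362 m, N = 6296388.099 m.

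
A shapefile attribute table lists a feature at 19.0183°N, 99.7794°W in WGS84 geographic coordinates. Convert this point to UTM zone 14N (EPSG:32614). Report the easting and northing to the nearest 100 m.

E 418000 m, N 2103000 m

Zone 14 central meridian λ₀ = 6×14 − 183 = -99°; Δλ = -0.7794°.
Transverse Mercator on WGS84 with k₀ = 0.9996 gives E = 417975.200 m, N = 2103034.118 m.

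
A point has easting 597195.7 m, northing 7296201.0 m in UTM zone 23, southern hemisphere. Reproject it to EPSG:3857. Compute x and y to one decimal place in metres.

Unproject from UTM 23S (λ₀ = -45°) → φ = -24.44469963°, λ = -44.04109981°.
Web Mercator (R = 6378137 m): x = -4902632.805 m, y = -2807691.086 m.

x -4902632.8 m, y -2807691.1 m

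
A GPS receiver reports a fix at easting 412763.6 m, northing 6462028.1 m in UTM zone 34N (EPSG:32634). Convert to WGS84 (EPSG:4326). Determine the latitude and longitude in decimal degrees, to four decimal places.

Zone 34N: λ₀ = 21°, k₀ = 0.9996, false easting 500000 m.
Meridian distance M = (N − FN)/k₀ = 6464613.9 m.
Inverse transverse Mercator on WGS84 gives φ = 58.29060024°, λ = 19.51200029°.

lat 58.2906°, lon 19.5120°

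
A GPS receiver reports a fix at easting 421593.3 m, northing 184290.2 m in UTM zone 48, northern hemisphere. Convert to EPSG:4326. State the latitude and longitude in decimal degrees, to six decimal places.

lat 1.667200°, lon 104.295100°

Zone 48N: λ₀ = 105°, k₀ = 0.9996, false easting 500000 m.
Meridian distance M = (N − FN)/k₀ = 184363.9 m.
Inverse transverse Mercator on WGS84 gives φ = 1.66719957°, λ = 104.29510024°.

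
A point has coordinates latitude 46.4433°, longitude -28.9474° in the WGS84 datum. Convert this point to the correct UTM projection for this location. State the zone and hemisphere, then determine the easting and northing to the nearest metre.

Longitude -28.9474° lies in the 6° band [-30°, -24°), giving zone 26; latitude is north of the equator, so 26N.
Zone 26 central meridian λ₀ = 6×26 − 183 = -27°; Δλ = -1.9474°.
Transverse Mercator on WGS84 with k₀ = 0.9996 gives E = 350418.476 m, N = 5145145.619 m.

Zone 26N: E 350418 m, N 5145146 m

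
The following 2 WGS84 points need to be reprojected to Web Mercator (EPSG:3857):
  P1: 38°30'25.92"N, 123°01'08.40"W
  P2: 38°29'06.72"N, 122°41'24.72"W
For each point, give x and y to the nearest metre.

P1: x -13694412 m, y 4651326 m; P2: x -13657811 m, y 4648197 m

Web Mercator: x = R·λ, y = R·ln tan(π/4+φ/2), R = 6378137 m.
P1 (38.5072°, -123.0190°) → (-13694412.438, 4651326.028) m.
P2 (38.4852°, -122.6902°) → (-13657810.589, 4648196.876) m.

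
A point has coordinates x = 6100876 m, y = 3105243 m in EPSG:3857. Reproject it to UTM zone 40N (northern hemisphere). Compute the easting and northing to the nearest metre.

Web Mercator inverse (R = 6378137 m) → φ = 26.85400168°, λ = 54.80510157°.
UTM 40N forward: E = 281920.417 m, N = 2972152.241 m.

E 281920 m, N 2972152 m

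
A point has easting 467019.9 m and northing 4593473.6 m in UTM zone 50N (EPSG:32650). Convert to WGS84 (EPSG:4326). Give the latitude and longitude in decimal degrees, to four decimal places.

lat 41.4922°, lon 116.6049°

Zone 50N: λ₀ = 117°, k₀ = 0.9996, false easting 500000 m.
Meridian distance M = (N − FN)/k₀ = 4595311.7 m.
Inverse transverse Mercator on WGS84 gives φ = 41.49219991°, λ = 116.60490035°.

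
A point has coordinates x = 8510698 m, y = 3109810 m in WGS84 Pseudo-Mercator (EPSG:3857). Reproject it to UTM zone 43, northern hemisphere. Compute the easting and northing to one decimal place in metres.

E 644298.3 m, N 2975145.6 m

Web Mercator inverse (R = 6378137 m) → φ = 26.89059759°, λ = 76.45290092°.
UTM 43N forward: E = 644298.276 m, N = 2975145.614 m.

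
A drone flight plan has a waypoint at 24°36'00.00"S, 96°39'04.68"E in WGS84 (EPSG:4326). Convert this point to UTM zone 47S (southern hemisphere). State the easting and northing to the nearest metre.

Zone 47 central meridian λ₀ = 6×47 − 183 = 99°; Δλ = -2.3487°.
Transverse Mercator on WGS84 with k₀ = 0.9996 gives E = 262187.997 m, N = 7277312.673 m.

E 262188 m, N 7277313 m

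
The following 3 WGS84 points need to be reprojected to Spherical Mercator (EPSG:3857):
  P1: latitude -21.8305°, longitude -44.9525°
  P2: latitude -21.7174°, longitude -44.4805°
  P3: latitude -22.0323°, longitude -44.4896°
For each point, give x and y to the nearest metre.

Web Mercator: x = R·λ, y = R·ln tan(π/4+φ/2), R = 6378137 m.
P1 (-21.8305°, -44.9525°) → (-5004089.410, -2491186.859) m.
P2 (-21.7174°, -44.4805°) → (-4951546.610, -2477629.356) m.
P3 (-22.0323°, -44.4896°) → (-4952559.618, -2515403.677) m.

P1: x -5004089 m, y -2491187 m; P2: x -4951547 m, y -2477629 m; P3: x -4952560 m, y -2515404 m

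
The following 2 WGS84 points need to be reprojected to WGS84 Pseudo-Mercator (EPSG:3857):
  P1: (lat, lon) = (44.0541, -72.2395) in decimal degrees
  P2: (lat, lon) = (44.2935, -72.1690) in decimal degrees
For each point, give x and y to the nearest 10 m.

P1: x -8041660 m, y 5473820 m; P2: x -8033820 m, y 5510970 m

Web Mercator: x = R·λ, y = R·ln tan(π/4+φ/2), R = 6378137 m.
P1 (44.0541°, -72.2395°) → (-8041664.355, 5473818.103) m.
P2 (44.2935°, -72.1690°) → (-8033816.331, 5510974.897) m.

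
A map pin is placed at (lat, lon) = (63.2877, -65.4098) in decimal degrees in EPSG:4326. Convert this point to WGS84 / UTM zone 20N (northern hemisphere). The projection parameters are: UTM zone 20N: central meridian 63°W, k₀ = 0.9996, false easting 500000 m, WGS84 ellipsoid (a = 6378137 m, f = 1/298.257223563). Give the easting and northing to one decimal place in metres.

E 379161.5 m, N 7019915.0 m

Zone 20 central meridian λ₀ = 6×20 − 183 = -63°; Δλ = -2.4098°.
Transverse Mercator on WGS84 with k₀ = 0.9996 gives E = 379161.502 m, N = 7019914.997 m.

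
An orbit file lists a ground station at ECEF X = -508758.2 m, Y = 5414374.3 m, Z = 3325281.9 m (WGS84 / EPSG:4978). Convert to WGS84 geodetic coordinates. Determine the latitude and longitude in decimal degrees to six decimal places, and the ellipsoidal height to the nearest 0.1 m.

λ = atan2(Y, X) = 95.36799955°; p = √(X²+Y²) = 5438224.3 m.
Bowring's method on WGS84 (a = 6378137 m, b = 6356752.314 m) gives φ = 31.61579998°, h = 2010.493 m.

lat 31.615800°, lon 95.368000°, h 2010.5 m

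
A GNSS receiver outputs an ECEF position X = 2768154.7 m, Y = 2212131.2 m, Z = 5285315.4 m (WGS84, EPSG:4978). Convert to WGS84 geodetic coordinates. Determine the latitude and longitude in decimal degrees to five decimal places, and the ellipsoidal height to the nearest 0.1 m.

lat 56.33840°, lon 38.62960°, h -125.4 m

λ = atan2(Y, X) = 38.62959939°; p = √(X²+Y²) = 3543473.6 m.
Bowring's method on WGS84 (a = 6378137 m, b = 6356752.314 m) gives φ = 56.33839983°, h = -125.370 m.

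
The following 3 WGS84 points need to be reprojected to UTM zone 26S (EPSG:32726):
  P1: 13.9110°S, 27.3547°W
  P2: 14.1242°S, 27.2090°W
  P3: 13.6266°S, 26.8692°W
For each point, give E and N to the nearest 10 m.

P1: E 461680 m, N 8462090 m; P2: E 477440 m, N 8438530 m; P3: E 514150 m, N 8493570 m

UTM zone 26S: λ₀ = -27°, k₀ = 0.9996.
P1 (-13.9110°, -27.3547°) → (461680.758, 8462088.099) m.
P2 (-14.1242°, -27.2090°) → (477442.057, 8438527.680) m.
P3 (-13.6266°, -26.8692°) → (514147.713, 8493565.446) m.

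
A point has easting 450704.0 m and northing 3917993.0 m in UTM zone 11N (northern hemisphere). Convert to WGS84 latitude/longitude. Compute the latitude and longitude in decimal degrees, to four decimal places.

Zone 11N: λ₀ = -117°, k₀ = 0.9996, false easting 500000 m.
Meridian distance M = (N − FN)/k₀ = 3919560.8 m.
Inverse transverse Mercator on WGS84 gives φ = 35.40409980°, λ = -117.54290020°.

lat 35.4041°, lon -117.5429°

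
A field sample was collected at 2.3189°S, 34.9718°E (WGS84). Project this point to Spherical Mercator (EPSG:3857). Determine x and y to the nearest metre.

x 3893043 m, y -258209 m

Web Mercator is spherical with R = a = 6378137 m.
x = R·λ = 6378137 × 0.610373055 = 3893042.968 m.
y = R·ln tan(π/4 + φ/2) = 6378137 × -0.040483494 = -258209.269 m.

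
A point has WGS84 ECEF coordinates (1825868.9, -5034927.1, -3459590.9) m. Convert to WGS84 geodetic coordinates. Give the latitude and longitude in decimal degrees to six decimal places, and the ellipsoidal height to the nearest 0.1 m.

lat -33.036200°, lon -70.067300°, h 4156.3 m

λ = atan2(Y, X) = -70.06730036°; p = √(X²+Y²) = 5355771.5 m.
Bowring's method on WGS84 (a = 6378137 m, b = 6356752.314 m) gives φ = -33.03620001°, h = 4156.315 m.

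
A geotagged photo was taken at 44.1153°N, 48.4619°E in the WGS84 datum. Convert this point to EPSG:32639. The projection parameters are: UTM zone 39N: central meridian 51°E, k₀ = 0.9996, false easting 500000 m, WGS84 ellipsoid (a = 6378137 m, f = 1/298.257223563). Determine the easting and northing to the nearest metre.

Zone 39 central meridian λ₀ = 6×39 − 183 = 51°; Δλ = -2.5381°.
Transverse Mercator on WGS84 with k₀ = 0.9996 gives E = 296902.425 m, N = 4887811.511 m.

E 296902 m, N 4887812 m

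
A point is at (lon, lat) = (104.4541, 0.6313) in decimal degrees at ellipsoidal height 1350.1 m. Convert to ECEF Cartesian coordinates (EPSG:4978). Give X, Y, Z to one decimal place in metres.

X -1592251.6 m, Y 6177190.5 m, Z 69819.0 m

WGS84: a = 6378137 m, e² = 0.006694380; N(φ) = a/√(1−e²sin²φ) = 6378139.592 m.
X = (N+h)·cosφ·cosλ = -1592251.625 m; Y = (N+h)·cosφ·sinλ = 6177190.533 m; Z = (N(1−e²)+h)·sinφ = 69819.032 m.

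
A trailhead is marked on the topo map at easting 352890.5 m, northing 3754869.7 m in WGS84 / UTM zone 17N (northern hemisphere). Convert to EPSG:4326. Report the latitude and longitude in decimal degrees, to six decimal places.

lat 33.924000°, lon -82.591500°

Zone 17N: λ₀ = -81°, k₀ = 0.9996, false easting 500000 m.
Meridian distance M = (N − FN)/k₀ = 3756372.2 m.
Inverse transverse Mercator on WGS84 gives φ = 33.92399974°, λ = -82.59149970°.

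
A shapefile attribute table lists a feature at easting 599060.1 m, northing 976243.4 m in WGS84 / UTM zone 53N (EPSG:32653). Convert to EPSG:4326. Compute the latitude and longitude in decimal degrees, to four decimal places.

lat 8.8306°, lon 135.9008°

Zone 53N: λ₀ = 135°, k₀ = 0.9996, false easting 500000 m.
Meridian distance M = (N − FN)/k₀ = 976634.1 m.
Inverse transverse Mercator on WGS84 gives φ = 8.83059981°, λ = 135.90080031°.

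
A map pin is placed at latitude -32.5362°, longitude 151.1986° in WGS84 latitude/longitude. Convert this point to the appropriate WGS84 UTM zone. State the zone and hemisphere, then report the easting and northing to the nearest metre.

Zone 56S: E 330834 m, N 6398698 m

Longitude 151.1986° lies in the 6° band [150°, 156°), giving zone 56; latitude is south of the equator, so 56S.
Zone 56 central meridian λ₀ = 6×56 − 183 = 153°; Δλ = -1.8014°.
Transverse Mercator on WGS84 with k₀ = 0.9996 gives E = 330833.963 m, N = 6398697.503 m.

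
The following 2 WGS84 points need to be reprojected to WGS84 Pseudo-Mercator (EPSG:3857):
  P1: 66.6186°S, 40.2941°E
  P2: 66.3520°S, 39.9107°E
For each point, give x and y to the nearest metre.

P1: x 4485519 m, y -10048240 m; P2: x 4442839 m, y -9973856 m

Web Mercator: x = R·λ, y = R·ln tan(π/4+φ/2), R = 6378137 m.
P1 (-66.6186°, 40.2941°) → (4485518.694, -10048240.104) m.
P2 (-66.3520°, 39.9107°) → (4442838.801, -9973856.017) m.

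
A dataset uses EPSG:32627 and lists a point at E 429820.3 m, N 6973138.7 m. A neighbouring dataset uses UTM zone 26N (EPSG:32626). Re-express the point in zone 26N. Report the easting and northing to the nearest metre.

E 734814 m, N 6980819 m

UTM 27N → geographic: φ = 62.88149999°, λ = -22.37999903°.
UTM 26N (λ₀ = -27°) forward: E = 734814.008 m, N = 6980819.151 m.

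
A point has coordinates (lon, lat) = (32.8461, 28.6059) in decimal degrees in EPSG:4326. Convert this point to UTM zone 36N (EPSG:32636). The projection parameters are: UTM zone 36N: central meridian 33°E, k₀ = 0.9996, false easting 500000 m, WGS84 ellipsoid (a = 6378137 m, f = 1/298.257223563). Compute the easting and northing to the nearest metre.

Zone 36 central meridian λ₀ = 6×36 − 183 = 33°; Δλ = -0.1539°.
Transverse Mercator on WGS84 with k₀ = 0.9996 gives E = 484953.636 m, N = 3164333.666 m.

E 484954 m, N 3164334 m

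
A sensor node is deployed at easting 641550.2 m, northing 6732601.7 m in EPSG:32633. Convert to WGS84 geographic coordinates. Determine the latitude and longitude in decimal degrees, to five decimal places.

lat 60.70390°, lon 17.59350°

Zone 33N: λ₀ = 15°, k₀ = 0.9996, false easting 500000 m.
Meridian distance M = (N − FN)/k₀ = 6735295.8 m.
Inverse transverse Mercator on WGS84 gives φ = 60.70389972°, λ = 17.59349944°.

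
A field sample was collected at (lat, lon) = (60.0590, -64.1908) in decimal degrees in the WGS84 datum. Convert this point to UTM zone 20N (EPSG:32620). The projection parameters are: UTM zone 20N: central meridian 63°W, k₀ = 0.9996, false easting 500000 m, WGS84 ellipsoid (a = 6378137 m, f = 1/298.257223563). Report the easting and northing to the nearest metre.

E 433701 m, N 6658579 m

Zone 20 central meridian λ₀ = 6×20 − 183 = -63°; Δλ = -1.1908°.
Transverse Mercator on WGS84 with k₀ = 0.9996 gives E = 433700.631 m, N = 6658578.961 m.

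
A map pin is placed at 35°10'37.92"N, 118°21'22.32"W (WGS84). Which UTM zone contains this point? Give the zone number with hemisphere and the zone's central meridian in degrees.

Zone 11N, central meridian -117°

UTM zone = ⌊(λ + 180)/6⌋ + 1; -118.3562° ∈ [-120°, -114°) → zone 11.
Hemisphere: N (φ ≥ 0).
Central meridian λ₀ = 6×11 − 183 = -117°.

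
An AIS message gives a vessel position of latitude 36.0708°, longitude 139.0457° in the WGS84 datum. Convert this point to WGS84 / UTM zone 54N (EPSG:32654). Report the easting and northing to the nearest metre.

Zone 54 central meridian λ₀ = 6×54 − 183 = 141°; Δλ = -1.9543°.
Transverse Mercator on WGS84 with k₀ = 0.9996 gives E = 324010.602 m, N = 3993568.836 m.

E 324011 m, N 3993569 m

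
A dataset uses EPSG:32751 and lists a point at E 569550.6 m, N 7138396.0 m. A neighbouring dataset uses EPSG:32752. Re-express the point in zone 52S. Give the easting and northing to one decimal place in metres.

UTM 51S → geographic: φ = -25.87119966°, λ = 123.69420037°.
UTM 52S (λ₀ = 129°) forward: E = -32043.709 m, N = 7127810.154 m.

E -32043.7 m, N 7127810.2 m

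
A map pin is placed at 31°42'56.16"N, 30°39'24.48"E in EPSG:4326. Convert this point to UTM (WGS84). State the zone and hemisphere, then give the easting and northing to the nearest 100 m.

Longitude 30.6568° lies in the 6° band [30°, 36°), giving zone 36; latitude is north of the equator, so 36N.
Zone 36 central meridian λ₀ = 6×36 − 183 = 33°; Δλ = -2.3432°.
Transverse Mercator on WGS84 with k₀ = 0.9996 gives E = 277963.899 m, N = 3511300.456 m.

Zone 36N: E 278000 m, N 3511300 m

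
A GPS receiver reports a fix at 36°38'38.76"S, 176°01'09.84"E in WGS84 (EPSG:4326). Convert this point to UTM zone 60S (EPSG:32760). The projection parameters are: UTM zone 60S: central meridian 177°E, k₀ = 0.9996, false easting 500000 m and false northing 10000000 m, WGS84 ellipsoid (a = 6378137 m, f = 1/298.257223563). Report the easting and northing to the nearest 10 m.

Zone 60 central meridian λ₀ = 6×60 − 183 = 177°; Δλ = -0.9806°.
Transverse Mercator on WGS84 with k₀ = 0.9996 gives E = 412343.866 m, N = 5944159.869 m.

E 412340 m, N 5944160 m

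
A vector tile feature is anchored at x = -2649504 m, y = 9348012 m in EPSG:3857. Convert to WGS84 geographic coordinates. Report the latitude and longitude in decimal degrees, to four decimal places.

R = 6378137 m. λ = x/R = -23.80089939°.
φ = 2·arctan(exp(y/R)) − 90° = 2·arctan(4.33029) − 90° = 63.99309917°.

lat 63.9931°, lon -23.8009°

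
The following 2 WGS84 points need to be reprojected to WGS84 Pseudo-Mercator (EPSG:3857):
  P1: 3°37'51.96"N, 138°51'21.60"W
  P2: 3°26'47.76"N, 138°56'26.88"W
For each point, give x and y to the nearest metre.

Web Mercator: x = R·λ, y = R·ln tan(π/4+φ/2), R = 6378137 m.
P1 (3.6311°, -138.8560°) → (-15457379.214, 404483.051) m.
P2 (3.4466°, -138.9408°) → (-15466819.106, 383905.358) m.

P1: x -15457379 m, y 404483 m; P2: x -15466819 m, y 383905 m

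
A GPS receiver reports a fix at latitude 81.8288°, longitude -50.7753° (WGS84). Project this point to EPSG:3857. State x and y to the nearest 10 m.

Web Mercator is spherical with R = a = 6378137 m.
x = R·λ = 6378137 × -0.886196164 = -5652280.541 m.
y = R·ln tan(π/4 + φ/2) = 6378137 × 2.639061451 = 16832295.484 m.

x -5652280 m, y 16832300 m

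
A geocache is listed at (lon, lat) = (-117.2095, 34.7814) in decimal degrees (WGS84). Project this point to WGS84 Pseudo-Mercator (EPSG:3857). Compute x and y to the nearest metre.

x -13047702 m, y 4134214 m

Web Mercator is spherical with R = a = 6378137 m.
x = R·λ = 6378137 × -2.045691690 = -13047701.856 m.
y = R·ln tan(π/4 + φ/2) = 6378137 × 0.648185170 = 4134213.816 m.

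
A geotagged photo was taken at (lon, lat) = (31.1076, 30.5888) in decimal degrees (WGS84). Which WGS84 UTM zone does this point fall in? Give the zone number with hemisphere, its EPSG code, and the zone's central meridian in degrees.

Zone 36N (EPSG:32636), central meridian 33°

UTM zone = ⌊(λ + 180)/6⌋ + 1; 31.1076° ∈ [30°, 36°) → zone 36.
Hemisphere: N (φ ≥ 0).
Central meridian λ₀ = 6×36 − 183 = 33°.
EPSG code: 32636.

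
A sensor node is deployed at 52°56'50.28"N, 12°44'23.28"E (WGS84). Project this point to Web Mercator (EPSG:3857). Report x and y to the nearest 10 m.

Web Mercator is spherical with R = a = 6378137 m.
x = R·λ = 6378137 × 0.222351456 = 1418188.049 m.
y = R·ln tan(π/4 + φ/2) = 6378137 × 1.093306053 = 6973255.790 m.

x 1418190 m, y 6973260 m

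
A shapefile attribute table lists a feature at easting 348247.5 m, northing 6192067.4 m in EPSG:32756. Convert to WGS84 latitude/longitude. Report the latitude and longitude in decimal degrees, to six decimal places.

lat -34.401700°, lon 151.349000°

Zone 56S: λ₀ = 153°, k₀ = 0.9996, false easting 500000 m, false northing 10000000 m.
Meridian distance M = (N − FN)/k₀ = -3809456.4 m.
Inverse transverse Mercator on WGS84 gives φ = -34.40169964°, λ = 151.34899997°.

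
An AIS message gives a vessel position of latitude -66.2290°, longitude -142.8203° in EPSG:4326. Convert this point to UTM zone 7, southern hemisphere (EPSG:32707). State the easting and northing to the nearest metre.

E 418134 m, N 2653374 m

Zone 7 central meridian λ₀ = 6×7 − 183 = -141°; Δλ = -1.8203°.
Transverse Mercator on WGS84 with k₀ = 0.9996 gives E = 418133.622 m, N = 2653374.320 m.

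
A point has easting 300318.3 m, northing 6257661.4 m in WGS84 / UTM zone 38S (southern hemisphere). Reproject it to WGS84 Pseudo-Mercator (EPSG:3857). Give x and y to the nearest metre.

Unproject from UTM 38S (λ₀ = 45°) → φ = -33.80240005°, λ = 42.84289994°.
Web Mercator (R = 6378137 m): x = 4769249.805 m, y = -4002299.941 m.

x 4769250 m, y -4002300 m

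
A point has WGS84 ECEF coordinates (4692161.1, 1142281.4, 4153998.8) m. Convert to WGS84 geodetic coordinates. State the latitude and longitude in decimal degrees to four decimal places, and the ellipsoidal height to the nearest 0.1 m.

λ = atan2(Y, X) = 13.68220040°; p = √(X²+Y²) = 4829201.0 m.
Bowring's method on WGS84 (a = 6378137 m, b = 6356752.314 m) gives φ = 40.89190007°, h = 982.482 m.

lat 40.8919°, lon 13.6822°, h 982.5 m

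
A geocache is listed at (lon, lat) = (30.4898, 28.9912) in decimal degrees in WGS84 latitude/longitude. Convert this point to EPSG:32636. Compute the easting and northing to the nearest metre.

Zone 36 central meridian λ₀ = 6×36 − 183 = 33°; Δλ = -2.5102°.
Transverse Mercator on WGS84 with k₀ = 0.9996 gives E = 255444.206 m, N = 3209608.192 m.

E 255444 m, N 3209608 m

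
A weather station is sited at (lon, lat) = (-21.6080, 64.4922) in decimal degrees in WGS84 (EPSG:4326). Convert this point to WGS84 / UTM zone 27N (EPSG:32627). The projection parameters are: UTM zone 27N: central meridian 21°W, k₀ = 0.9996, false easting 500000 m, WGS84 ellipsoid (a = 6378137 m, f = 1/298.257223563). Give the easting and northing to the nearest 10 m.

Zone 27 central meridian λ₀ = 6×27 − 183 = -21°; Δλ = -0.6080°.
Transverse Mercator on WGS84 with k₀ = 0.9996 gives E = 470785.966 m, N = 7152003.126 m.

E 470790 m, N 7152000 m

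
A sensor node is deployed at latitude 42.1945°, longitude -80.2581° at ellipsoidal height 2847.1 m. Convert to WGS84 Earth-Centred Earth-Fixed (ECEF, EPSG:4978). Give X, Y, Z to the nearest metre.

WGS84: a = 6378137 m, e² = 0.006694380; N(φ) = a/√(1−e²sin²φ) = 6387789.606 m.
X = (N+h)·cosφ·cosλ = 801146.729 m; Y = (N+h)·cosφ·sinλ = -4666351.756 m; Z = (N(1−e²)+h)·sinφ = 4263546.513 m.

X 801147 m, Y -4666352 m, Z 4263547 m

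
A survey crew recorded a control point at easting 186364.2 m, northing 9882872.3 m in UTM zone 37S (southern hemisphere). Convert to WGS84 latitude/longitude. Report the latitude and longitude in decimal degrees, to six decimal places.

Zone 37S: λ₀ = 39°, k₀ = 0.9996, false easting 500000 m, false northing 10000000 m.
Meridian distance M = (N − FN)/k₀ = -117174.6 m.
Inverse transverse Mercator on WGS84 gives φ = -1.05840014°, λ = 36.18210008°.

lat -1.058400°, lon 36.182100°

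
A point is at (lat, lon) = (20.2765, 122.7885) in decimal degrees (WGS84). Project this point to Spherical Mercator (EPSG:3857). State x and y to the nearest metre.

Web Mercator is spherical with R = a = 6378137 m.
x = R·λ = 6378137 × 2.143063609 = 13668753.295 m.
y = R·ln tan(π/4 + φ/2) = 6378137 × 0.361518587 = 2305815.075 m.

x 13668753 m, y 2305815 m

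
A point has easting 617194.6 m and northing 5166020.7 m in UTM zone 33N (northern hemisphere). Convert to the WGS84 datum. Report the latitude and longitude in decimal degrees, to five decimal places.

lat 46.63750°, lon 16.53120°

Zone 33N: λ₀ = 15°, k₀ = 0.9996, false easting 500000 m.
Meridian distance M = (N − FN)/k₀ = 5168087.9 m.
Inverse transverse Mercator on WGS84 gives φ = 46.63749981°, λ = 16.53120038°.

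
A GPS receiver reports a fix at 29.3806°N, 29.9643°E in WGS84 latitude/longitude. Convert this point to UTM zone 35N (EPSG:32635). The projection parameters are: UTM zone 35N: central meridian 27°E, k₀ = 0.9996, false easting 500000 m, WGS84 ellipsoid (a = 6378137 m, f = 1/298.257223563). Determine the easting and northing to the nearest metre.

Zone 35 central meridian λ₀ = 6×35 − 183 = 27°; Δλ = +2.9643°.
Transverse Mercator on WGS84 with k₀ = 0.9996 gives E = 787725.646 m, N = 3253807.709 m.

E 787726 m, N 3253808 m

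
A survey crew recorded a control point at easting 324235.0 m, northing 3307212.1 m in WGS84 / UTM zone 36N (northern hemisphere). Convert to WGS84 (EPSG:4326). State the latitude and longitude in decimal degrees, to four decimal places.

Zone 36N: λ₀ = 33°, k₀ = 0.9996, false easting 500000 m.
Meridian distance M = (N − FN)/k₀ = 3308535.5 m.
Inverse transverse Mercator on WGS84 gives φ = 29.88299958°, λ = 31.17989983°.

lat 29.8830°, lon 31.1799°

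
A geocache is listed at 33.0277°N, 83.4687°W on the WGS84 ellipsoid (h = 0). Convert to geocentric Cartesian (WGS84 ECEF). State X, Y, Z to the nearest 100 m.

X 608900 m, Y -5318100 m, Z 3456500 m

WGS84: a = 6378137 m, e² = 0.006694380; N(φ) = a/√(1−e²sin²φ) = 6384488.647 m.
X = (N+h)·cosφ·cosλ = 608859.560 m; Y = (N+h)·cosφ·sinλ = -5318060.604 m; Z = (N(1−e²)+h)·sinφ = 3456534.683 m.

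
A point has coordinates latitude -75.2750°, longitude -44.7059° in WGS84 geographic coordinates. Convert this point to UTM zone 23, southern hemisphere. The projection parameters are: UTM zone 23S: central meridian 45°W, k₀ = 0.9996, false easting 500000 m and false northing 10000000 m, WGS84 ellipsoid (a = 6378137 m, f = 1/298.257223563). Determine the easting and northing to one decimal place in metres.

E 508344.4 m, N 1645689.3 m

Zone 23 central meridian λ₀ = 6×23 − 183 = -45°; Δλ = +0.2941°.
Transverse Mercator on WGS84 with k₀ = 0.9996 gives E = 508344.420 m, N = 1645689.328 m.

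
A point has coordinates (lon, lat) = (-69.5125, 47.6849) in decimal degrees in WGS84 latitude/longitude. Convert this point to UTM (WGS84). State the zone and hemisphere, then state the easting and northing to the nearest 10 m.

Zone 19N: E 461540 m, N 5281410 m

Longitude -69.5125° lies in the 6° band [-72°, -66°), giving zone 19; latitude is north of the equator, so 19N.
Zone 19 central meridian λ₀ = 6×19 − 183 = -69°; Δλ = -0.5125°.
Transverse Mercator on WGS84 with k₀ = 0.9996 gives E = 461537.634 m, N = 5281406.336 m.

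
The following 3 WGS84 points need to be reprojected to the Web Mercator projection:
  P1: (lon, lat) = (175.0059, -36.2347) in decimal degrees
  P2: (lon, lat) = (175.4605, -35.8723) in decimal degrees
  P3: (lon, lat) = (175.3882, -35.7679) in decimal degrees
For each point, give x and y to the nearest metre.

P1: x 19481568 m, y -4332964 m; P2: x 19532174 m, y -4283064 m; P3: x 19524125 m, y -4268732 m

Web Mercator: x = R·λ, y = R·ln tan(π/4+φ/2), R = 6378137 m.
P1 (-36.2347°, 175.0059°) → (19481567.674, -4332963.972) m.
P2 (-35.8723°, 175.4605°) → (19532173.514, -4283064.246) m.
P3 (-35.7679°, 175.3882°) → (19524125.115, -4268731.588) m.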